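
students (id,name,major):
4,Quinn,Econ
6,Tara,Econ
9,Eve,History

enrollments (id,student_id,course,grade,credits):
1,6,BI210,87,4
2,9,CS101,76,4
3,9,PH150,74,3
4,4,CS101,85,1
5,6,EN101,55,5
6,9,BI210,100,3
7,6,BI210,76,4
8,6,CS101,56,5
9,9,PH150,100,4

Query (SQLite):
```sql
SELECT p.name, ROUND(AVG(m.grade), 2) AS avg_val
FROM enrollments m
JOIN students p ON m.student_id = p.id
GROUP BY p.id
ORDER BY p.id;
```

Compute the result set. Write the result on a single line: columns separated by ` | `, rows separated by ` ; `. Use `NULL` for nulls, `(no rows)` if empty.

Quinn | 85 ; Tara | 68.5 ; Eve | 87.5

Join each enrollments row to its students via student_id.
Group joined rows by students.id; compute ROUND(AVG(m.grade), 2) per group.
  4: ids {4} → ROUND(AVG(m.grade), 2)=85
  6: ids {1, 5, 7, 8} → ROUND(AVG(m.grade), 2)=68.5
  9: ids {2, 3, 6, 9} → ROUND(AVG(m.grade), 2)=87.5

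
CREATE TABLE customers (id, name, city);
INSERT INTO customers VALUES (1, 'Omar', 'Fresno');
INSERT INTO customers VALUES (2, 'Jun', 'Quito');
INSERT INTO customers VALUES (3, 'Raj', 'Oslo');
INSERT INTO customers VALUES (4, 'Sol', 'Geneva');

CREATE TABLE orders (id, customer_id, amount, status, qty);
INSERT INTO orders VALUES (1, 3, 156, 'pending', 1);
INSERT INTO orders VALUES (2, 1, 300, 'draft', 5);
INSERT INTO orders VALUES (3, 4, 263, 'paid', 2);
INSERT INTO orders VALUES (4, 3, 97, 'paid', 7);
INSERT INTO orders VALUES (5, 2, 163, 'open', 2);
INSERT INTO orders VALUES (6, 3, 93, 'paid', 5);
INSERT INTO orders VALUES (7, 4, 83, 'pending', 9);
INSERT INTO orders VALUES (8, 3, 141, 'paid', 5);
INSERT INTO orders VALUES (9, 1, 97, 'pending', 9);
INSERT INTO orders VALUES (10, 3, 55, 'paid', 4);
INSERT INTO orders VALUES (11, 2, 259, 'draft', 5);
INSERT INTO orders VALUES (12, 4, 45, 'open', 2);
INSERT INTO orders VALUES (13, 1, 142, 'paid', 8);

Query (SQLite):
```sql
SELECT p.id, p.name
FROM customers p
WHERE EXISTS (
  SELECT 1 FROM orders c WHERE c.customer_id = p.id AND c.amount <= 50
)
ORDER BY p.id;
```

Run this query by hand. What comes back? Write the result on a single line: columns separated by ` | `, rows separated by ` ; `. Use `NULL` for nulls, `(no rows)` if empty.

4 | Sol

For each customers row, check whether any orders with matching customer_id has amount <= 50.
Keep rows where that is true.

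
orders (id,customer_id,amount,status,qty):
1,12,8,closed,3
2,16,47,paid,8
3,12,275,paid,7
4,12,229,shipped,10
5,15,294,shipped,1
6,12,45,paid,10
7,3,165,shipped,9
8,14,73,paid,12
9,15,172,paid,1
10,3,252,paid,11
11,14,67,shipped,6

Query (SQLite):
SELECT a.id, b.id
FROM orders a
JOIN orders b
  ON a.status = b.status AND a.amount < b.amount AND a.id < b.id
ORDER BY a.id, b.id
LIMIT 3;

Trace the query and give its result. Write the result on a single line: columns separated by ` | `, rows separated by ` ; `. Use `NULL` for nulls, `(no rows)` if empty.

2 | 3 ; 2 | 8 ; 2 | 9

Pairs (a,b) with same status, a.amount < b.amount, a.id < b.id.
status groups: closed:{1} paid:{2,3,6,8,9,10} shipped:{4,5,7,11}
Ordered by (a.id, b.id); first 3.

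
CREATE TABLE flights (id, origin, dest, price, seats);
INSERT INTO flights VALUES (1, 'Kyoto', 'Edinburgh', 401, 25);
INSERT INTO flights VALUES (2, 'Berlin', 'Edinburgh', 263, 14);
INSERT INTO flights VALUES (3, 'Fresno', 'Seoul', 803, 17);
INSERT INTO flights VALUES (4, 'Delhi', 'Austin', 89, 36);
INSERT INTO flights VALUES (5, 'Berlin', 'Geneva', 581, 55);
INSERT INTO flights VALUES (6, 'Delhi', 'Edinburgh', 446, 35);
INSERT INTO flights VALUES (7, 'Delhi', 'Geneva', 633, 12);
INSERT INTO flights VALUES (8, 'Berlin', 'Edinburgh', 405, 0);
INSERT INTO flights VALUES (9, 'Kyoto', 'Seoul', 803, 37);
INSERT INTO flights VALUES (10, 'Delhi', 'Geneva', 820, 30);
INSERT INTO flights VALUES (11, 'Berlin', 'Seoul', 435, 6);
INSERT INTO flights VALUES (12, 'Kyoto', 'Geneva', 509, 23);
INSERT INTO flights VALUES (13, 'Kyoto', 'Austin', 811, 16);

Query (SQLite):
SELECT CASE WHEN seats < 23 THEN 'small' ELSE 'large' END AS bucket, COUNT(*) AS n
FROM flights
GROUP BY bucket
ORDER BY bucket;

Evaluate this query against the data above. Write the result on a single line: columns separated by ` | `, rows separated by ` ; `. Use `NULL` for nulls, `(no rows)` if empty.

large | 7 ; small | 6

Bucket rows by seats < 23 → 'small' else 'large'; count each bucket.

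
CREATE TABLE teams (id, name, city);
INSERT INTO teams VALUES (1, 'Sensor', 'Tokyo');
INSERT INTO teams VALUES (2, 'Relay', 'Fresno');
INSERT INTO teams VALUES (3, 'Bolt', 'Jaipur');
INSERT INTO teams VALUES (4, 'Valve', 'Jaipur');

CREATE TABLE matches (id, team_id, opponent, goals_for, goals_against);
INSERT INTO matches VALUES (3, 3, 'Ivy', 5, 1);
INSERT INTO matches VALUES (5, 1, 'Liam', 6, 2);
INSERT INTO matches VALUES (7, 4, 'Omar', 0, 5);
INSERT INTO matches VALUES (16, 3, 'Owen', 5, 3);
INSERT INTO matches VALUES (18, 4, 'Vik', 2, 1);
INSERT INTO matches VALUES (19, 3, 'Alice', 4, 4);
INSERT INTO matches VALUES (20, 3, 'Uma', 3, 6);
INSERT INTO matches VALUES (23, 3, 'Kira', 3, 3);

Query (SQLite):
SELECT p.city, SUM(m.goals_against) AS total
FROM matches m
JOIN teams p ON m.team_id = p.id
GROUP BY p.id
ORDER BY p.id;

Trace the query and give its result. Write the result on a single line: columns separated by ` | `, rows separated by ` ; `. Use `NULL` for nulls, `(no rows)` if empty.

Join each matches row to its teams via team_id.
Group joined rows by teams.id; compute SUM(m.goals_against) per group.
  1: ids {5} → SUM(m.goals_against)=2
  3: ids {3, 16, 19, 20, 23} → SUM(m.goals_against)=17
  4: ids {7, 18} → SUM(m.goals_against)=6

Tokyo | 2 ; Jaipur | 17 ; Jaipur | 6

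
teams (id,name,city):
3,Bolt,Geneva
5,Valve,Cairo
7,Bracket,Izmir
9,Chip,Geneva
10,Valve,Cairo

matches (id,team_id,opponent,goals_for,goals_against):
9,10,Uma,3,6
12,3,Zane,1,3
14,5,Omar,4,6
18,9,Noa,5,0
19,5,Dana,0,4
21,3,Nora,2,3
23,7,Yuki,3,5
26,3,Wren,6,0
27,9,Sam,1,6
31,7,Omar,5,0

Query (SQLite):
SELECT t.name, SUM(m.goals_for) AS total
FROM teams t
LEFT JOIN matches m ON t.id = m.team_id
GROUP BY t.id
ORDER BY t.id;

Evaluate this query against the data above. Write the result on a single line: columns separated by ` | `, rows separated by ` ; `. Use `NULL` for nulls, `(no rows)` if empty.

LEFT JOIN keeps every teams row; unmatched ones get NULL for matches columns.
Group by teams.id and compute SUM(m.goals_for). SUM over an all-NULL group is NULL.
  3: ids {12, 21, 26} → SUM(m.goals_for)=9
  5: ids {14, 19} → SUM(m.goals_for)=4
  7: ids {23, 31} → SUM(m.goals_for)=8
  9: ids {18, 27} → SUM(m.goals_for)=6
  10: ids {9} → SUM(m.goals_for)=3

Bolt | 9 ; Valve | 4 ; Bracket | 8 ; Chip | 6 ; Valve | 3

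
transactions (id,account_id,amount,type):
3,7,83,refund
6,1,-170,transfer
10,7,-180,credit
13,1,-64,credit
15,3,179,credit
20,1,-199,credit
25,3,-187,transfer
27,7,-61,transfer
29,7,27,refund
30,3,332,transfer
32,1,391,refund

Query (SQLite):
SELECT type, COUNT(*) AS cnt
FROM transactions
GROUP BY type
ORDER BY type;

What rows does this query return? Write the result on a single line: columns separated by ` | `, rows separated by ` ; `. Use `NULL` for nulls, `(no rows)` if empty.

credit | 4 ; refund | 3 ; transfer | 4

Partition transactions by type; compute COUNT(*) within each group.
  credit: ids {10, 13, 15, 20} → COUNT(*)=4
  refund: ids {3, 29, 32} → COUNT(*)=3
  transfer: ids {6, 25, 27, 30} → COUNT(*)=4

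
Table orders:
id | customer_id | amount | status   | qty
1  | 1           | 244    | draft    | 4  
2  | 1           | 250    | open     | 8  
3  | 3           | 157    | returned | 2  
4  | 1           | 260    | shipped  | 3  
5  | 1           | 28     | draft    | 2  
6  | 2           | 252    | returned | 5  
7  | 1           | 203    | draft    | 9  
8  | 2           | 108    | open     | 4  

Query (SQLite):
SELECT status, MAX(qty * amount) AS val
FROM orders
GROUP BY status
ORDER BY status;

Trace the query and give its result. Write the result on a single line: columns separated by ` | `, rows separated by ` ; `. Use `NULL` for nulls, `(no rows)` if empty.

For each row compute qty * amount.
Group by status; take MAX of the expression per group.
  draft: ids {1, 5, 7} → MAX(qty * amount)=1827
  open: ids {2, 8} → MAX(qty * amount)=2000
  returned: ids {3, 6} → MAX(qty * amount)=1260
  shipped: ids {4} → MAX(qty * amount)=780

draft | 1827 ; open | 2000 ; returned | 1260 ; shipped | 780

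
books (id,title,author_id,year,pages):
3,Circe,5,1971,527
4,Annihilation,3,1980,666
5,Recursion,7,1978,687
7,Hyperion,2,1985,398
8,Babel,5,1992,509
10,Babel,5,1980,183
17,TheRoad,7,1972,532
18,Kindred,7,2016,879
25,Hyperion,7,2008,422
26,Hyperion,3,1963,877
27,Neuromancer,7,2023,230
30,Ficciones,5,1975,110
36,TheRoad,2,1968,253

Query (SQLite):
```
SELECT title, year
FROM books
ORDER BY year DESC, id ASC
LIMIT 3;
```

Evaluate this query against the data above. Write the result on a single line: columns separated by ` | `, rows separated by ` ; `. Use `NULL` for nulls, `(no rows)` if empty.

Neuromancer | 2023 ; Kindred | 2016 ; Hyperion | 2008

Sort by year desc, tiebreak id asc: (2023, id=27), (2016, id=18), (2008, id=25), (1992, id=8), (1985, id=7), (1980, id=4) …. Take first 3.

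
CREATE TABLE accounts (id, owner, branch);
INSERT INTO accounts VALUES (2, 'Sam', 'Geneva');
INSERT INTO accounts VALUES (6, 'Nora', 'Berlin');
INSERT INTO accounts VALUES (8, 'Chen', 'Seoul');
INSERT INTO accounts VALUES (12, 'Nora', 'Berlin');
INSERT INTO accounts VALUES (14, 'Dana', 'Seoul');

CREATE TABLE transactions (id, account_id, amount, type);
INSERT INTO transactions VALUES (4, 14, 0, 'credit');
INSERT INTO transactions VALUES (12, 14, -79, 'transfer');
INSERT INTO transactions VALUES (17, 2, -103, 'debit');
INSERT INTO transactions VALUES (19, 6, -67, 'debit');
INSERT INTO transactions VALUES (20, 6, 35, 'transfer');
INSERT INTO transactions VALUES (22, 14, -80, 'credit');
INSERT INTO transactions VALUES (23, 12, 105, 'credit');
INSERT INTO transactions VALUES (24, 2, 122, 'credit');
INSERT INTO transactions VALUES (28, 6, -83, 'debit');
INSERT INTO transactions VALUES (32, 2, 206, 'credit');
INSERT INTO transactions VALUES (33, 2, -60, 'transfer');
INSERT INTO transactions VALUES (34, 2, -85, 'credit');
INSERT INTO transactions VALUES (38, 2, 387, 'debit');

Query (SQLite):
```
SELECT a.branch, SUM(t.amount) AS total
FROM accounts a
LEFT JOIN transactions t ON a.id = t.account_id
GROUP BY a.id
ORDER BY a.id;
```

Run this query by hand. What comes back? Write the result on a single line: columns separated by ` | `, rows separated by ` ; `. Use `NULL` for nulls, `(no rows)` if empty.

Geneva | 467 ; Berlin | -115 ; Seoul | NULL ; Berlin | 105 ; Seoul | -159

LEFT JOIN keeps every accounts row; unmatched ones get NULL for transactions columns.
Group by accounts.id and compute SUM(t.amount). SUM over an all-NULL group is NULL.
  2: ids {17, 24, 32, 33, 34, 38} → SUM(t.amount)=467
  6: ids {19, 20, 28} → SUM(t.amount)=-115
  8: ids {—} → SUM(t.amount)=NULL
  12: ids {23} → SUM(t.amount)=105
  14: ids {4, 12, 22} → SUM(t.amount)=-159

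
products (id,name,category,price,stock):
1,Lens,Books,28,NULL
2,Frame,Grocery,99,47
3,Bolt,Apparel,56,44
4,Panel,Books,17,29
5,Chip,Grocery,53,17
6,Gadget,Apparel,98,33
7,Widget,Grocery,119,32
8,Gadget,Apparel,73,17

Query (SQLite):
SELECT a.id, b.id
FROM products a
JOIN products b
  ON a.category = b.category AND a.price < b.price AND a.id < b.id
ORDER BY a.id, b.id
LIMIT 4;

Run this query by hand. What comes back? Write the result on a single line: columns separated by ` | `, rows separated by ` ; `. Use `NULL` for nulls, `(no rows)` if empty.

2 | 7 ; 3 | 6 ; 3 | 8 ; 5 | 7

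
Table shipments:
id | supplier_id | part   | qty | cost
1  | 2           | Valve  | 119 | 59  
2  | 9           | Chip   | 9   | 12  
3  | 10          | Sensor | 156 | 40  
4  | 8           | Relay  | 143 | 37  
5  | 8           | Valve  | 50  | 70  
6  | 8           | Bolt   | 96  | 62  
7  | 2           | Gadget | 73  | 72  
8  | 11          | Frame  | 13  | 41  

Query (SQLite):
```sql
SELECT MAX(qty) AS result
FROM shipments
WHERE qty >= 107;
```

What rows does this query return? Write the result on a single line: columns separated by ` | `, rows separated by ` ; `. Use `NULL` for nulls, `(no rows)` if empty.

Rows where qty >= 107 → qty values: [119, 156, 143].
MAX of non-NULL values = 156.

156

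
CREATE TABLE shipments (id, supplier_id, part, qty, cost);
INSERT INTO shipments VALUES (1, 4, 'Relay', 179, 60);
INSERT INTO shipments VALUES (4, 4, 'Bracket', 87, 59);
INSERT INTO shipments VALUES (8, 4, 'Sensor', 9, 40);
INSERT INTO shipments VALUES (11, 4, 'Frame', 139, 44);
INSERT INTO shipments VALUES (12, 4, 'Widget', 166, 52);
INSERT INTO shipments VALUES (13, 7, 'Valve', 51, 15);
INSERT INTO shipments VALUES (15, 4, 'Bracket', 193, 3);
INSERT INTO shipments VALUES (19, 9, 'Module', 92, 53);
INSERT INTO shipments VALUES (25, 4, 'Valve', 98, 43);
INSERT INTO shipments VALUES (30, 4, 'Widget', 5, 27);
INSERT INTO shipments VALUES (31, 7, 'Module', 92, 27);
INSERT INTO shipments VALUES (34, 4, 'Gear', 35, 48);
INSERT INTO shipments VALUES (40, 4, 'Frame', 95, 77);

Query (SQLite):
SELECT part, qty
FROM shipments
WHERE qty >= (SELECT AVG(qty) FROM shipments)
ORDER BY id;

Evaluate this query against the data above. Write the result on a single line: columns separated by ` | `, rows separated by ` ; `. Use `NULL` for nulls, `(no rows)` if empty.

Scalar subquery: AVG(qty) over all shipments rows = 95.461538 (≈; comparison uses full precision).
Keep rows where qty >= that value.

Relay | 179 ; Frame | 139 ; Widget | 166 ; Bracket | 193 ; Valve | 98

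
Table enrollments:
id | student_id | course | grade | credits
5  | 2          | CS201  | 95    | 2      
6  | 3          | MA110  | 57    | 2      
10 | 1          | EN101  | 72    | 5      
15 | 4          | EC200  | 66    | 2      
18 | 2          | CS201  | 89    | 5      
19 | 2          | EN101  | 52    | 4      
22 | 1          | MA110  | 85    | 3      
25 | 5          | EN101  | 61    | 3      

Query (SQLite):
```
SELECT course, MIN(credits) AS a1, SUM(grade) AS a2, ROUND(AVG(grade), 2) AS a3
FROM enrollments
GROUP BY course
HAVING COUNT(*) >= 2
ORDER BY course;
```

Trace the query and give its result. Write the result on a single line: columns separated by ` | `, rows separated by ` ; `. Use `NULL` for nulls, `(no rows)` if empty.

CS201 | 2 | 184 | 92 ; EN101 | 3 | 185 | 61.67 ; MA110 | 2 | 142 | 71

Group enrollments by course.
Per group compute: MIN(credits), SUM(grade), ROUND(AVG(grade), 2).
HAVING: drop groups with fewer than 2 rows.
  CS201: ids {5, 18} → MIN(credits)=2, SUM(grade)=184, ROUND(AVG(grade), 2)=92
  EC200: ids {15} → MIN(credits)=2, SUM(grade)=66, ROUND(AVG(grade), 2)=66
  EN101: ids {10, 19, 25} → MIN(credits)=3, SUM(grade)=185, ROUND(AVG(grade), 2)=61.67
  MA110: ids {6, 22} → MIN(credits)=2, SUM(grade)=142, ROUND(AVG(grade), 2)=71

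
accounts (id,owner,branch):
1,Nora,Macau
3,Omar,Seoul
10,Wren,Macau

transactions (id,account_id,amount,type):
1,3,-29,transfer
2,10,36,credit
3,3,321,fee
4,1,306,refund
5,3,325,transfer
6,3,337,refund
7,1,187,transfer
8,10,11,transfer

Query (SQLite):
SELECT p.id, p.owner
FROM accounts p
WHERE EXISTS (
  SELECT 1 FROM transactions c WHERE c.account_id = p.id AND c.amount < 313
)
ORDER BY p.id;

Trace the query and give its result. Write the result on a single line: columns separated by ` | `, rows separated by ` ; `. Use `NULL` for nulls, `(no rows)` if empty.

1 | Nora ; 3 | Omar ; 10 | Wren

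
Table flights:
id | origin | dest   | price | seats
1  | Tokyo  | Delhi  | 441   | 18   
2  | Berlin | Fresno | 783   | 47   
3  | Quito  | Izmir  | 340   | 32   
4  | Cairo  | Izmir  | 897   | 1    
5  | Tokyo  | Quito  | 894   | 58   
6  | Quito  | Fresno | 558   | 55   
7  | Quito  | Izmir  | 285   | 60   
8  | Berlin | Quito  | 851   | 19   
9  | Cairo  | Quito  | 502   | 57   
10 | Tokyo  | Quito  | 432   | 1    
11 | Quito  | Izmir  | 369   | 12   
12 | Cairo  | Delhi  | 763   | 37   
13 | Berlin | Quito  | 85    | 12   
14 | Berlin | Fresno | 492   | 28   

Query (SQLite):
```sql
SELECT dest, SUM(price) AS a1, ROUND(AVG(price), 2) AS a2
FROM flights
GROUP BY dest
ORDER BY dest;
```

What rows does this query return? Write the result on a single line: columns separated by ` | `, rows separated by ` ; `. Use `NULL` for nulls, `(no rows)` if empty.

Group flights by dest.
Per group compute: SUM(price), ROUND(AVG(price), 2).
  Delhi: ids {1, 12} → SUM(price)=1204, ROUND(AVG(price), 2)=602
  Fresno: ids {2, 6, 14} → SUM(price)=1833, ROUND(AVG(price), 2)=611
  Izmir: ids {3, 4, 7, 11} → SUM(price)=1891, ROUND(AVG(price), 2)=472.75
  Quito: ids {5, 8, 9, 10, 13} → SUM(price)=2764, ROUND(AVG(price), 2)=552.8

Delhi | 1204 | 602 ; Fresno | 1833 | 611 ; Izmir | 1891 | 472.75 ; Quito | 2764 | 552.8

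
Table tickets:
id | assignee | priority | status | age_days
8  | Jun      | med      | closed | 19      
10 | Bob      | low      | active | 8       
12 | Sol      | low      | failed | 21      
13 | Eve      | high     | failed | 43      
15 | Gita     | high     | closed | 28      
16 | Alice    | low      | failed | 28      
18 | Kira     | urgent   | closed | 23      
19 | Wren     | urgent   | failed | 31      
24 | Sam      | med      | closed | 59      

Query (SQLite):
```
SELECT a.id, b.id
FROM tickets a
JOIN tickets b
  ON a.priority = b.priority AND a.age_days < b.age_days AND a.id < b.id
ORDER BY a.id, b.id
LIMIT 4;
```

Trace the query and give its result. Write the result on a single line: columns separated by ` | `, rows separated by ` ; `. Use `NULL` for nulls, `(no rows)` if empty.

8 | 24 ; 10 | 12 ; 10 | 16 ; 12 | 16

Pairs (a,b) with same priority, a.age_days < b.age_days, a.id < b.id.
priority groups: high:{13,15} low:{10,12,16} med:{8,24} urgent:{18,19}
Ordered by (a.id, b.id); first 4.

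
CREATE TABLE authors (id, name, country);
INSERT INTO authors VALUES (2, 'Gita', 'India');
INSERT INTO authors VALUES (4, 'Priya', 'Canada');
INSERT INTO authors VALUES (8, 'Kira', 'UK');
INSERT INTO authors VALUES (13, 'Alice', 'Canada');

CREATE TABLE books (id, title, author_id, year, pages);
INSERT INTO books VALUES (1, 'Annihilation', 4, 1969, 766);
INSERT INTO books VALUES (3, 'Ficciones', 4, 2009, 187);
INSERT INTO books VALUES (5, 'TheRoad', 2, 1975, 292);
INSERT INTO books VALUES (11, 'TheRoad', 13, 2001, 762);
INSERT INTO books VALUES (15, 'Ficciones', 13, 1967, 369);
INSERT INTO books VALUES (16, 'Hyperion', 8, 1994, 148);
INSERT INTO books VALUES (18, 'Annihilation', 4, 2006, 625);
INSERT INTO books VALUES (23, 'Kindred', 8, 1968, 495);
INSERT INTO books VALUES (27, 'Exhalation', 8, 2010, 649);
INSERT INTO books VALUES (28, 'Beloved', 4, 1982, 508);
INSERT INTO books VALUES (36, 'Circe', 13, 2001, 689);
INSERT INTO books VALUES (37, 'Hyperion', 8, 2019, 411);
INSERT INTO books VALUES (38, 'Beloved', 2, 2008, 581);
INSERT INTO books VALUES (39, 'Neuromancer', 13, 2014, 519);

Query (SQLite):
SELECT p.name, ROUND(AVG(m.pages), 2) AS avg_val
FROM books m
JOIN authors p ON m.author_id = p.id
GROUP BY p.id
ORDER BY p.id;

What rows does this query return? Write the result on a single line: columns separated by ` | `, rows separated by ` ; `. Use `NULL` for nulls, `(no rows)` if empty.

Gita | 436.5 ; Priya | 521.5 ; Kira | 425.75 ; Alice | 584.75

Join each books row to its authors via author_id.
Group joined rows by authors.id; compute ROUND(AVG(m.pages), 2) per group.
  2: ids {5, 38} → ROUND(AVG(m.pages), 2)=436.5
  4: ids {1, 3, 18, 28} → ROUND(AVG(m.pages), 2)=521.5
  8: ids {16, 23, 27, 37} → ROUND(AVG(m.pages), 2)=425.75
  13: ids {11, 15, 36, 39} → ROUND(AVG(m.pages), 2)=584.75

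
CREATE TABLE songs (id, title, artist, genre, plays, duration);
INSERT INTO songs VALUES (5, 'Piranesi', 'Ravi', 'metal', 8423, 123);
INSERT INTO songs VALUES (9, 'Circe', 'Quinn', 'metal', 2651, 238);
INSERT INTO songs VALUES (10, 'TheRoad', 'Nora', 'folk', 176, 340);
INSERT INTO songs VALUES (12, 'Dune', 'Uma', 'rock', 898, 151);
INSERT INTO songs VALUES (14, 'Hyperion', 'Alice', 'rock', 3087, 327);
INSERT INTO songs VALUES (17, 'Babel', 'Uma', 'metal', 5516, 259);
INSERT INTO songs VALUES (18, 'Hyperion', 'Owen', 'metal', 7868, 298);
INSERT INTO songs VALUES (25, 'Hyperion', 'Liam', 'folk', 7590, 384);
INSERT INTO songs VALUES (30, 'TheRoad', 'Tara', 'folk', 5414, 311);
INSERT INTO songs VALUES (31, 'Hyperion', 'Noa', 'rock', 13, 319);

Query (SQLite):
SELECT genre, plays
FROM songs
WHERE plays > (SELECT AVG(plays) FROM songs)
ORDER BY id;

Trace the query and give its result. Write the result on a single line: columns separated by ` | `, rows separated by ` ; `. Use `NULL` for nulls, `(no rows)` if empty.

metal | 8423 ; metal | 5516 ; metal | 7868 ; folk | 7590 ; folk | 5414

Scalar subquery: AVG(plays) over all songs rows = 4163.6.
Keep rows where plays > that value.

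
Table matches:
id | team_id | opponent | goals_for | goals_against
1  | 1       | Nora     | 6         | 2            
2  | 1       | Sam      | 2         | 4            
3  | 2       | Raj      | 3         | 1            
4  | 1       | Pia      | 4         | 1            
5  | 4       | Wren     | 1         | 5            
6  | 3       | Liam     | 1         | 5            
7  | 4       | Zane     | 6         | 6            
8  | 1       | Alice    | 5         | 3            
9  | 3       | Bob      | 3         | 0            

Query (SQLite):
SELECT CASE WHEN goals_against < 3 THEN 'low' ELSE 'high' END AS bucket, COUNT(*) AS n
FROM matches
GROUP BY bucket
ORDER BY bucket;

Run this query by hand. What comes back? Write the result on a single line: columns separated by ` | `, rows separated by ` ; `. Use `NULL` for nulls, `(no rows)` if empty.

Bucket rows by goals_against < 3 → 'low' else 'high'; count each bucket.

high | 5 ; low | 4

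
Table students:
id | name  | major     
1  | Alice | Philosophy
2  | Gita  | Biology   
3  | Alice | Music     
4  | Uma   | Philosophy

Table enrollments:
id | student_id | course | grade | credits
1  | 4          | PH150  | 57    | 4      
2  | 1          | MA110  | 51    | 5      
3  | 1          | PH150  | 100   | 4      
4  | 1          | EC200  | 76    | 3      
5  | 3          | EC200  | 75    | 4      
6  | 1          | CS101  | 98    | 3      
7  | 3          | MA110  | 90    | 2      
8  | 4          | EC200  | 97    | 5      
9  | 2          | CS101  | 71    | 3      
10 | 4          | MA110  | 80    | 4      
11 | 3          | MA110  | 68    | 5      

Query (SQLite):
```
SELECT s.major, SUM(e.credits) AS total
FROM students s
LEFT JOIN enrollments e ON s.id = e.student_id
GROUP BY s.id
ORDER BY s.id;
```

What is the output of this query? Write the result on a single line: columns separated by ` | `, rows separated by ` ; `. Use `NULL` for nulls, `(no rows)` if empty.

Philosophy | 15 ; Biology | 3 ; Music | 11 ; Philosophy | 13

LEFT JOIN keeps every students row; unmatched ones get NULL for enrollments columns.
Group by students.id and compute SUM(e.credits). SUM over an all-NULL group is NULL.
  1: ids {2, 3, 4, 6} → SUM(e.credits)=15
  2: ids {9} → SUM(e.credits)=3
  3: ids {5, 7, 11} → SUM(e.credits)=11
  4: ids {1, 8, 10} → SUM(e.credits)=13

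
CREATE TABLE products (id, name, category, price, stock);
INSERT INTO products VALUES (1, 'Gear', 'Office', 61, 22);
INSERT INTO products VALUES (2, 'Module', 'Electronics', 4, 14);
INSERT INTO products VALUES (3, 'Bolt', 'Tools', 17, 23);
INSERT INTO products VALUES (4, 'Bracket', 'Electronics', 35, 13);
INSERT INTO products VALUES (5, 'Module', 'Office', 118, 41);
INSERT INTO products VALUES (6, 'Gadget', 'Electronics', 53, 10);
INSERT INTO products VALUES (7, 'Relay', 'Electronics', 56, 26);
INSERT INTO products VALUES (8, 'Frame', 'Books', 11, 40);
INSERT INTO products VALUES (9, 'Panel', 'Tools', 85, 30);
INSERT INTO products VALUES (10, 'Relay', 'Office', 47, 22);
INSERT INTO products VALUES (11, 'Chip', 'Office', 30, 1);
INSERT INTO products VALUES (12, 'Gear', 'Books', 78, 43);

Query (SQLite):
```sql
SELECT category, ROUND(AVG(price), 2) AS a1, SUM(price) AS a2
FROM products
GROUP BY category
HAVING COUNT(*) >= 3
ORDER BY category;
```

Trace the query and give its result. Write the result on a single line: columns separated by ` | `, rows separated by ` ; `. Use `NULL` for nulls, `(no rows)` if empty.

Group products by category.
Per group compute: ROUND(AVG(price), 2), SUM(price).
HAVING: drop groups with fewer than 3 rows.
  Books: ids {8, 12} → ROUND(AVG(price), 2)=44.5, SUM(price)=89
  Electronics: ids {2, 4, 6, 7} → ROUND(AVG(price), 2)=37, SUM(price)=148
  Office: ids {1, 5, 10, 11} → ROUND(AVG(price), 2)=64, SUM(price)=256
  Tools: ids {3, 9} → ROUND(AVG(price), 2)=51, SUM(price)=102

Electronics | 37 | 148 ; Office | 64 | 256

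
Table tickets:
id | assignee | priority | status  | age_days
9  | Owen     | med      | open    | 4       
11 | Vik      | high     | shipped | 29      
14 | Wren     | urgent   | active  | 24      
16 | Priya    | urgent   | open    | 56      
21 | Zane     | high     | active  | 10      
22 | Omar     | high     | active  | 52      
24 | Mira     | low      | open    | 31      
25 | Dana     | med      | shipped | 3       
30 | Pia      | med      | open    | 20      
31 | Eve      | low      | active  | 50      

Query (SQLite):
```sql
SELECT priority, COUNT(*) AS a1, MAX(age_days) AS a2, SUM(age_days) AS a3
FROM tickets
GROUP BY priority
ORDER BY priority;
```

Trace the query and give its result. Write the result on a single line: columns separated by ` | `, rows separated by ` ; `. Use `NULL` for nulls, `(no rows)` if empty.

Group tickets by priority.
Per group compute: COUNT(*), MAX(age_days), SUM(age_days).
  high: ids {11, 21, 22} → COUNT(*)=3, MAX(age_days)=52, SUM(age_days)=91
  low: ids {24, 31} → COUNT(*)=2, MAX(age_days)=50, SUM(age_days)=81
  med: ids {9, 25, 30} → COUNT(*)=3, MAX(age_days)=20, SUM(age_days)=27
  urgent: ids {14, 16} → COUNT(*)=2, MAX(age_days)=56, SUM(age_days)=80

high | 3 | 52 | 91 ; low | 2 | 50 | 81 ; med | 3 | 20 | 27 ; urgent | 2 | 56 | 80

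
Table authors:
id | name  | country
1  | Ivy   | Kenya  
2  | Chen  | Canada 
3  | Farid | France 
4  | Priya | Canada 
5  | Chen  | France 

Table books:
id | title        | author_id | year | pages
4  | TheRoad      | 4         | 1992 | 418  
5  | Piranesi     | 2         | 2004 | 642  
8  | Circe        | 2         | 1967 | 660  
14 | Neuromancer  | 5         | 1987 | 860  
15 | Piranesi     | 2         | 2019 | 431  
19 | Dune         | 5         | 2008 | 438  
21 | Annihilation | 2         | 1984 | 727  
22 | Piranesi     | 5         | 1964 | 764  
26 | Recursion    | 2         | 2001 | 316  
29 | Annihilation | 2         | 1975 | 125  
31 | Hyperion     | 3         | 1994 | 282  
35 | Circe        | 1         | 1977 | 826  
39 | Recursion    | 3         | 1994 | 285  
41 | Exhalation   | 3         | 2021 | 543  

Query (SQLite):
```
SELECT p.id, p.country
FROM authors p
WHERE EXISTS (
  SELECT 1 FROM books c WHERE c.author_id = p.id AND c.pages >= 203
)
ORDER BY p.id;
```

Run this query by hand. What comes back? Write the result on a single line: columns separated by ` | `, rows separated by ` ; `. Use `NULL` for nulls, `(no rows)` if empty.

For each authors row, check whether any books with matching author_id has pages >= 203.
Keep rows where that is true.

1 | Kenya ; 2 | Canada ; 3 | France ; 4 | Canada ; 5 | France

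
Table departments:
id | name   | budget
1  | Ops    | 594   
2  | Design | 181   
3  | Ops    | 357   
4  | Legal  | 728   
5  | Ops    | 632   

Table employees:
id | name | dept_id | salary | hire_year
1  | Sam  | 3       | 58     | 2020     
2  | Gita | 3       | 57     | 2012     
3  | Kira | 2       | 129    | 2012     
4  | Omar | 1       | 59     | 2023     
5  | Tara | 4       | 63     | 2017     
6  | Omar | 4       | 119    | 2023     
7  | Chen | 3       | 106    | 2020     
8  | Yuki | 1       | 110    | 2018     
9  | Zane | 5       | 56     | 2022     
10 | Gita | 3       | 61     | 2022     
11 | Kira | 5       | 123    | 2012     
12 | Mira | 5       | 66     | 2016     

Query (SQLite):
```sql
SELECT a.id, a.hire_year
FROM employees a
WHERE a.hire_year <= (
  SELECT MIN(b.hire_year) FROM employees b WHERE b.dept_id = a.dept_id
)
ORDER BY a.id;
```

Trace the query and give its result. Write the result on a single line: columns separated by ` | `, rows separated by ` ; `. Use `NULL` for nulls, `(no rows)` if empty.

For each employees row a, compute MIN(hire_year) over rows sharing a.dept_id.
Keep row a if a.hire_year <= that per-group MIN.
  dept_id=1: MIN(hire_year) = 2018
  dept_id=2: MIN(hire_year) = 2012
  dept_id=3: MIN(hire_year) = 2012
  dept_id=4: MIN(hire_year) = 2017
  dept_id=5: MIN(hire_year) = 2012

2 | 2012 ; 3 | 2012 ; 5 | 2017 ; 8 | 2018 ; 11 | 2012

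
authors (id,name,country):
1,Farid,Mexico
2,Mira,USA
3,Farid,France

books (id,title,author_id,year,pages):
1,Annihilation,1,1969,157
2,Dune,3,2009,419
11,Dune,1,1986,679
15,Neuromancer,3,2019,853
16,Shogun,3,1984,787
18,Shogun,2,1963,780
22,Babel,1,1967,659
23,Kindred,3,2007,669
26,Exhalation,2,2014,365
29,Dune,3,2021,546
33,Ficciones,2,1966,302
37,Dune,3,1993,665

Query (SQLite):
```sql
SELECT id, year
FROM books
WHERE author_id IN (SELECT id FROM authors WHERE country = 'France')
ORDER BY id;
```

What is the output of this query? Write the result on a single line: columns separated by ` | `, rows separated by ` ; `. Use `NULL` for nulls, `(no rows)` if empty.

2 | 2009 ; 15 | 2019 ; 16 | 1984 ; 23 | 2007 ; 29 | 2021 ; 37 | 1993

Inner query: authors.id where country = 'France'.
Outer: keep books rows whose author_id is in that set.
Inner query → {3}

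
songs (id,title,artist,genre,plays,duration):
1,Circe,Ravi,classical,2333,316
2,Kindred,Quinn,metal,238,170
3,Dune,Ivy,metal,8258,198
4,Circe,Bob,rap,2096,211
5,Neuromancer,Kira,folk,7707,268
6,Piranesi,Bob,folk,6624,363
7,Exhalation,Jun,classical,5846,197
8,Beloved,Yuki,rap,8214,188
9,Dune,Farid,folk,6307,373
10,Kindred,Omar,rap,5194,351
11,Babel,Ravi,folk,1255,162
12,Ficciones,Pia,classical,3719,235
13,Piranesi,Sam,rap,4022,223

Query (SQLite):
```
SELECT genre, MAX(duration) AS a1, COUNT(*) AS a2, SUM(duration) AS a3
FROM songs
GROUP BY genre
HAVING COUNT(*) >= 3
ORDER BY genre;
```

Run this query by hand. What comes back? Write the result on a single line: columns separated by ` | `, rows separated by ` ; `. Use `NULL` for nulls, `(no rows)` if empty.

Group songs by genre.
Per group compute: MAX(duration), COUNT(*), SUM(duration).
HAVING: drop groups with fewer than 3 rows.
  classical: ids {1, 7, 12} → MAX(duration)=316, COUNT(*)=3, SUM(duration)=748
  folk: ids {5, 6, 9, 11} → MAX(duration)=373, COUNT(*)=4, SUM(duration)=1166
  metal: ids {2, 3} → MAX(duration)=198, COUNT(*)=2, SUM(duration)=368
  rap: ids {4, 8, 10, 13} → MAX(duration)=351, COUNT(*)=4, SUM(duration)=973

classical | 316 | 3 | 748 ; folk | 373 | 4 | 1166 ; rap | 351 | 4 | 973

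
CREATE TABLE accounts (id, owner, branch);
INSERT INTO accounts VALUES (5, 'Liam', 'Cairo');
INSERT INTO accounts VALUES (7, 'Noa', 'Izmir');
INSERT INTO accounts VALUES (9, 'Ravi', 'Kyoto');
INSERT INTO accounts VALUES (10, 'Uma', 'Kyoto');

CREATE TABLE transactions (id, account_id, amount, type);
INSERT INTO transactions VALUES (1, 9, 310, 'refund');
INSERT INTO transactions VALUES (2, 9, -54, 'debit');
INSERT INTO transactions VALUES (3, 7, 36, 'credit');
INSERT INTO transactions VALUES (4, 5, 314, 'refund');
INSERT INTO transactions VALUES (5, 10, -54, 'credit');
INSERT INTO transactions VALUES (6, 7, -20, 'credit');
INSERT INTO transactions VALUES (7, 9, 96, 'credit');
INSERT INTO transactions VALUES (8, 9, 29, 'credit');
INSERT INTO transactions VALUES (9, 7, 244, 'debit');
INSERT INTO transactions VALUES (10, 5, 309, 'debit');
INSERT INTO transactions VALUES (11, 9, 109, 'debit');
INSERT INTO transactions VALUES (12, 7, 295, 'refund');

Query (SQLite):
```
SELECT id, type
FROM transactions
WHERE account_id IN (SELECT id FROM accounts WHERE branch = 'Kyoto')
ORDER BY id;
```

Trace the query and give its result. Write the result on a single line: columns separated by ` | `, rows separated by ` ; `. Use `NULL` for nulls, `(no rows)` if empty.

Inner query: accounts.id where branch = 'Kyoto'.
Outer: keep transactions rows whose account_id is in that set.
Inner query → {9, 10}

1 | refund ; 2 | debit ; 5 | credit ; 7 | credit ; 8 | credit ; 11 | debit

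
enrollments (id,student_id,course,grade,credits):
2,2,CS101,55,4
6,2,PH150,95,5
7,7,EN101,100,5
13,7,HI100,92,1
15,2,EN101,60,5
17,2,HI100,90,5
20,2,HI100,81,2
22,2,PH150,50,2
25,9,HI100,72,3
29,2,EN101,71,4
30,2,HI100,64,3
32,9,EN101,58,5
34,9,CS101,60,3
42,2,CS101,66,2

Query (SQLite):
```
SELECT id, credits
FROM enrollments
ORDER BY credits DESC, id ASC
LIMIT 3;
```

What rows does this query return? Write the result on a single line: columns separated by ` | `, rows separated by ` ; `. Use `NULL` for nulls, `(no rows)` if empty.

6 | 5 ; 7 | 5 ; 15 | 5

Sort by credits desc, tiebreak id asc: (5, id=6), (5, id=7), (5, id=15), (5, id=17), (5, id=32), (4, id=2) …. Take first 3.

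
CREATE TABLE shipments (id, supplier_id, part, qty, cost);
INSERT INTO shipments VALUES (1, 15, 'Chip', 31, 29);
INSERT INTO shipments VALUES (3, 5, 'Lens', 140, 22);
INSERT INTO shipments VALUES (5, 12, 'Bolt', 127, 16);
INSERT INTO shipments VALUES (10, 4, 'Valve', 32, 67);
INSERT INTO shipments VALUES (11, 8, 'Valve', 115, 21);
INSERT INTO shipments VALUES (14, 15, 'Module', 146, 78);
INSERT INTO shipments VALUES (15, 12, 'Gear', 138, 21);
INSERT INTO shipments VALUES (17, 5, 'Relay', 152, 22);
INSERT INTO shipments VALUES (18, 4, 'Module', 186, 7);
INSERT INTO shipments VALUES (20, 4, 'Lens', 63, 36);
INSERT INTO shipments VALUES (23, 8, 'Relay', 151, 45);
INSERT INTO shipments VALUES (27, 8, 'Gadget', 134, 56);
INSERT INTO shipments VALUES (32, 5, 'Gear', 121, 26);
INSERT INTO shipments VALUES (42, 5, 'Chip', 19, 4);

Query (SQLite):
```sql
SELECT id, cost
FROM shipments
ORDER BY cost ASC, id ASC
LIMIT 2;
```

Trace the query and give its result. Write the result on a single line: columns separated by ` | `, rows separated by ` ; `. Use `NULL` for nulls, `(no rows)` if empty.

42 | 4 ; 18 | 7

Sort by cost asc, tiebreak id asc: (4, id=42), (7, id=18), (16, id=5), (21, id=11), (21, id=15) …. Take first 2.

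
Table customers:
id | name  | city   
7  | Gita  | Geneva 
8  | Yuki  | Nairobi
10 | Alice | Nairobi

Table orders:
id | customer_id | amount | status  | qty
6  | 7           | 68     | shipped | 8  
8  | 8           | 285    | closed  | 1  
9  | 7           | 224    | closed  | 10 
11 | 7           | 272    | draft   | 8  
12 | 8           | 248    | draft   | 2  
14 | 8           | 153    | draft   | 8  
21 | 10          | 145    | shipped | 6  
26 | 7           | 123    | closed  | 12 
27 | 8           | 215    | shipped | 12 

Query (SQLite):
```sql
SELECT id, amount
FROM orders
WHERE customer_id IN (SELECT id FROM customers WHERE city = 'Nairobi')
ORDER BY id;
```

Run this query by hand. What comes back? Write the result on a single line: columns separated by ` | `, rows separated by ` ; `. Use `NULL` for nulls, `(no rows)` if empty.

Inner query: customers.id where city = 'Nairobi'.
Outer: keep orders rows whose customer_id is in that set.
Inner query → {8, 10}

8 | 285 ; 12 | 248 ; 14 | 153 ; 21 | 145 ; 27 | 215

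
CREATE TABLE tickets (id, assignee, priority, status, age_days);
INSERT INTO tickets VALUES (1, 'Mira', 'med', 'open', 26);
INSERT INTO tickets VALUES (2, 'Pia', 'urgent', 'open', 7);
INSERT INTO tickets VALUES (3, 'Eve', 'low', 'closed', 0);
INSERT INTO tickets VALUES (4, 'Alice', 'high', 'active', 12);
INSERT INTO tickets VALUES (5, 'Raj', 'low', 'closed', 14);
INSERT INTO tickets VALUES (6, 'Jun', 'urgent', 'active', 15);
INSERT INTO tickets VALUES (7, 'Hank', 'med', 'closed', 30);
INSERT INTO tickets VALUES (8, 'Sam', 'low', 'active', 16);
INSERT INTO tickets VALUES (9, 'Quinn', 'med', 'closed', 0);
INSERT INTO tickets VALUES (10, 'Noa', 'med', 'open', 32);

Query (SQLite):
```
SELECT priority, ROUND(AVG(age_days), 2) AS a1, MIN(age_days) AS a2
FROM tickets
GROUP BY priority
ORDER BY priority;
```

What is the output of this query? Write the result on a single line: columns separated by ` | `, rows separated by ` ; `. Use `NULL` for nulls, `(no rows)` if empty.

high | 12 | 12 ; low | 10 | 0 ; med | 22 | 0 ; urgent | 11 | 7

Group tickets by priority.
Per group compute: ROUND(AVG(age_days), 2), MIN(age_days).
  high: ids {4} → ROUND(AVG(age_days), 2)=12, MIN(age_days)=12
  low: ids {3, 5, 8} → ROUND(AVG(age_days), 2)=10, MIN(age_days)=0
  med: ids {1, 7, 9, 10} → ROUND(AVG(age_days), 2)=22, MIN(age_days)=0
  urgent: ids {2, 6} → ROUND(AVG(age_days), 2)=11, MIN(age_days)=7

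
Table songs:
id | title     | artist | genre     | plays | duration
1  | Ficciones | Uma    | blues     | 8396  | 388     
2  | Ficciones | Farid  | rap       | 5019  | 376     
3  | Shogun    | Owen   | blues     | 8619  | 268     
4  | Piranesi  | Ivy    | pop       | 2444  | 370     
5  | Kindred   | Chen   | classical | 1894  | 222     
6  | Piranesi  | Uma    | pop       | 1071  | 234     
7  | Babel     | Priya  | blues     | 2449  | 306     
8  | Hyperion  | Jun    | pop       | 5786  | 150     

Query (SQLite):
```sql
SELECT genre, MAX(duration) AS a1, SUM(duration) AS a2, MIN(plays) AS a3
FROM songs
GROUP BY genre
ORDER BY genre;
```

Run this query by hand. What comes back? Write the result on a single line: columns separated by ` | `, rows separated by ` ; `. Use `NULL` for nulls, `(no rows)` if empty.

blues | 388 | 962 | 2449 ; classical | 222 | 222 | 1894 ; pop | 370 | 754 | 1071 ; rap | 376 | 376 | 5019

Group songs by genre.
Per group compute: MAX(duration), SUM(duration), MIN(plays).
  blues: ids {1, 3, 7} → MAX(duration)=388, SUM(duration)=962, MIN(plays)=2449
  classical: ids {5} → MAX(duration)=222, SUM(duration)=222, MIN(plays)=1894
  pop: ids {4, 6, 8} → MAX(duration)=370, SUM(duration)=754, MIN(plays)=1071
  rap: ids {2} → MAX(duration)=376, SUM(duration)=376, MIN(plays)=5019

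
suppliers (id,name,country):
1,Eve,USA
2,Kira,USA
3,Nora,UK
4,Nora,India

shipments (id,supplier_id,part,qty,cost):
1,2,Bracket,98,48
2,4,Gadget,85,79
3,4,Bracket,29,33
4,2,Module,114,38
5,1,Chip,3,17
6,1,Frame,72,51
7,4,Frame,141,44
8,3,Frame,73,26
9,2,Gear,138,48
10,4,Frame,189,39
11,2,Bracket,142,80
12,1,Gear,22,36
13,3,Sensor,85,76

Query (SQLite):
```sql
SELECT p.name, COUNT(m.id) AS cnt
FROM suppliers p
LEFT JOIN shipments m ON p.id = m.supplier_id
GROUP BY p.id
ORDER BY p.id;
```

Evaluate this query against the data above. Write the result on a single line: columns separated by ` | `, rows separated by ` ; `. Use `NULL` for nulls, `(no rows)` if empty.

Eve | 3 ; Kira | 4 ; Nora | 2 ; Nora | 4

LEFT JOIN keeps every suppliers row; unmatched ones get NULL for shipments columns.
Group by suppliers.id and compute COUNT(m.id). COUNT(col) of an all-NULL group is 0.
  1: ids {5, 6, 12} → COUNT(m.id)=3
  2: ids {1, 4, 9, 11} → COUNT(m.id)=4
  3: ids {8, 13} → COUNT(m.id)=2
  4: ids {2, 3, 7, 10} → COUNT(m.id)=4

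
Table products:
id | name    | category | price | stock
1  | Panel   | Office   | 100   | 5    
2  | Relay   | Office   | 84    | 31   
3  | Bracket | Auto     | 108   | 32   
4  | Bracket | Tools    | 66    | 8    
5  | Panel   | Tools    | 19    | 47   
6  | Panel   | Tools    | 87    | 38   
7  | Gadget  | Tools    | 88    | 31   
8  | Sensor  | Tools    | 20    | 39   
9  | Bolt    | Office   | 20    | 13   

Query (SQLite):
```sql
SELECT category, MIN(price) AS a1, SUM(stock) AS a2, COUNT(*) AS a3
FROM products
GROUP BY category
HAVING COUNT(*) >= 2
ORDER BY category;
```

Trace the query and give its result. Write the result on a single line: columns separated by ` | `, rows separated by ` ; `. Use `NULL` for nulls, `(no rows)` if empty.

Office | 20 | 49 | 3 ; Tools | 19 | 163 | 5

Group products by category.
Per group compute: MIN(price), SUM(stock), COUNT(*).
HAVING: drop groups with fewer than 2 rows.
  Auto: ids {3} → MIN(price)=108, SUM(stock)=32, COUNT(*)=1
  Office: ids {1, 2, 9} → MIN(price)=20, SUM(stock)=49, COUNT(*)=3
  Tools: ids {4, 5, 6, 7, 8} → MIN(price)=19, SUM(stock)=163, COUNT(*)=5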